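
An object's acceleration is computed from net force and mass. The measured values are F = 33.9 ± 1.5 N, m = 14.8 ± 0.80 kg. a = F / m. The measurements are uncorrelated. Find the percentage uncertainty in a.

6.99%

Products/powers → add relative errors in quadrature, weighted by exponent:
  (1·δF/F)² = (1×0.0442)² = 0.00196;  (-1·δm/m)² = (-1×0.0541)² = 0.00292
δa/a = √(0.00488) = 0.0699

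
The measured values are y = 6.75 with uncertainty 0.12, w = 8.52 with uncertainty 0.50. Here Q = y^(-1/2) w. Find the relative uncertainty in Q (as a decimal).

Products/powers → add relative errors in quadrature, weighted by exponent:
  (−½·δy/y)² = (-0.5×0.0178)² = 7.9e-05;  (1·δw/w)² = (1×0.0587)² = 0.00344
δQ/Q = √(0.00352) = 0.0594

0.0594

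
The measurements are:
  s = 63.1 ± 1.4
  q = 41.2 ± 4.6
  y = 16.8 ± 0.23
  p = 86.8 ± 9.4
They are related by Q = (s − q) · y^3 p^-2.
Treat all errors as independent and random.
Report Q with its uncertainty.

13.8 ± 4.29

Let u = s − q = 21.9. δu = √(δs² + δq²) = √(1.96 + 21.2) = 4.81, so δu/u = 0.220.
Q is then a monomial in u, y, p:
δQ/Q = √((δu/u)² + (3·δy/y)² + (-2·δp/p)²) = √(0.0482 + 0.00169 + 0.0469) = 0.311
Q = 13.8, so δQ = 0.311 × 13.8 = 4.29.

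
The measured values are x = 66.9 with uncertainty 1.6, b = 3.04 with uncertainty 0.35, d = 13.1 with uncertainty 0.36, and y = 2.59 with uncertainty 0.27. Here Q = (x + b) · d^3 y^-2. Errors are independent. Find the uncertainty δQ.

5280

Let u = x + b = 69.9. δu = √(δx² + δb²) = √(2.56 + 0.122) = 1.64, so δu/u = 0.0234.
Q is then a monomial in u, d, y:
δQ/Q = √((δu/u)² + (3·δd/d)² + (-2·δy/y)²) = √(0.000548 + 0.00680 + 0.0435) = 0.225
Q = 23400, so δQ = 0.225 × 23400 = 5280.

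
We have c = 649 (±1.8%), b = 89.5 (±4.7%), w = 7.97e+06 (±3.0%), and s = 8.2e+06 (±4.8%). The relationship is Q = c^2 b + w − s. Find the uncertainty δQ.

Let p = c^2·b = 3.77e+07. δp/p = √((2·δc/c)² + (1·δb/b)²) = √(0.00130 + 0.00221) = 0.0592, so δp = 2.23e+06.
Q = p + w − s: δQ = √(δp² + δw² + δs²) = √(4.98e+12 + 5.72e+10 + 1.55e+11) = 2.28e+06

2.28e+06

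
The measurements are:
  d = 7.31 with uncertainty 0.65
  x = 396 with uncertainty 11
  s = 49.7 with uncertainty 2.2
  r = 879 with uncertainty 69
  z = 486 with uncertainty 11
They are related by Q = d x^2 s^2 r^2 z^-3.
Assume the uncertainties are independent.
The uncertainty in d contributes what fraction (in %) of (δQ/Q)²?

(δQ/Q)² = (1·δd/d)² + (2·δx/x)² + (2·δs/s)² + (2·δr/r)² + (-3·δz/z)²
  d term: (1×0.0889)² = 0.00791
  x term: (2×0.0278)² = 0.00309
  s term: (2×0.0443)² = 0.00784
  r term: (2×0.0785)² = 0.0246
  z term: (-3×0.0226)² = 0.00461
Total = 0.0481. Share from d = 0.00791/0.0481 = 0.164.

16.4%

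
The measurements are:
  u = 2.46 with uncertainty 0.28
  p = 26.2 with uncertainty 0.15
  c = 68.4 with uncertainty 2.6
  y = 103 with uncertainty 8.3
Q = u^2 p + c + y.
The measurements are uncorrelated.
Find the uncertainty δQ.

37.1

Let w = u^2·p = 159. δw/w = √((2·δu/u)² + (1·δp/p)²) = √(0.0518 + 3.28e-05) = 0.228, so δw = 36.1.
Q = w + c + y: δQ = √(δw² + δc² + δy²) = √(1300 + 6.76 + 68.9) = 37.1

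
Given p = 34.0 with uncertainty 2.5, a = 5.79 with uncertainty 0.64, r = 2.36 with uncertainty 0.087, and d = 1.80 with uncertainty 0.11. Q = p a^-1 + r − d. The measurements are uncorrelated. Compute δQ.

0.792

Let w = p·a^-1 = 5.87. δw/w = √((1·δp/p)² + (-1·δa/a)²) = √(0.00541 + 0.0122) = 0.133, so δw = 0.780.
Q = w + r − d: δQ = √(δw² + δr² + δd²) = √(0.608 + 0.00757 + 0.0121) = 0.792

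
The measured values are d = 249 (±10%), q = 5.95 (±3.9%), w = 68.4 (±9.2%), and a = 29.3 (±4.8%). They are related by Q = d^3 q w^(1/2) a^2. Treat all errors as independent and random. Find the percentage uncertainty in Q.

32.1%

For a monomial Q ∝ d^3, q, w^(1/2), a^2, fractional errors add in quadrature:
  (3·δd/d)² = (3×0.100)² = 0.0900;  (1·δq/q)² = (1×0.0390)² = 0.00152;  (½·δw/w)² = (0.5×0.0920)² = 0.00212;  (2·δa/a)² = (2×0.0480)² = 0.00922
δQ/Q = √(0.103) = 0.321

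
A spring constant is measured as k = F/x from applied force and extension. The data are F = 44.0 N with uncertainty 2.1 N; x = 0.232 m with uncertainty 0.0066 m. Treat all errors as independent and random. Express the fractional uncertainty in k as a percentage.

5.56%

Relative error in a monomial: (δk/k)² = Σ (nᵢ · δxᵢ/xᵢ)².
  (1·δF/F)² = (1×0.0477)² = 0.00228;  (-1·δx/x)² = (-1×0.0284)² = 0.000809
δk/k = √(0.00309) = 0.0556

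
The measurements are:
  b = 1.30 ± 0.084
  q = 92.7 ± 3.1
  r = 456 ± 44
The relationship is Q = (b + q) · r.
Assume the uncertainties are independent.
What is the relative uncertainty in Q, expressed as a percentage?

10.2%

Let u = b + q = 94.0. δu = √(δb² + δq²) = √(0.00706 + 9.61) = 3.10, so δu/u = 0.0330.
Q is then a monomial in u, r:
δQ/Q = √((δu/u)² + (1·δr/r)²) = √(0.00109 + 0.00931) = 0.102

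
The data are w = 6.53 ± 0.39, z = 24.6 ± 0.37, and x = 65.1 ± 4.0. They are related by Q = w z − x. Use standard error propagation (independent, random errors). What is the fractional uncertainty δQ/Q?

0.112

Let p = w·z = 161. δp/p = √((1·δw/w)² + (1·δz/z)²) = √(0.00357 + 0.000226) = 0.0616, so δp = 9.89.
Q = p − x: δQ = √(δp² + δx²) = √(97.9 + 16.0) = 10.7
Q = 95.5, so δQ/Q = 10.7/95.5 = 0.112.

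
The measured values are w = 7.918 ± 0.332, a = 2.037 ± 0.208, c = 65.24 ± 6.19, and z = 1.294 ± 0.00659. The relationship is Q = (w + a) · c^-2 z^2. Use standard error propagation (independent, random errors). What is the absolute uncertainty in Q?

0.000760

Let u = w + a = 9.955. δu = √(δw² + δa²) = √(0.110 + 0.0433) = 0.392, so δu/u = 0.0394.
Q is then a monomial in u, c, z:
δQ/Q = √((δu/u)² + (-2·δc/c)² + (2·δz/z)²) = √(0.00155 + 0.0360 + 0.000104) = 0.194
Q = 0.003916, so δQ = 0.194 × 0.003916 = 0.000760.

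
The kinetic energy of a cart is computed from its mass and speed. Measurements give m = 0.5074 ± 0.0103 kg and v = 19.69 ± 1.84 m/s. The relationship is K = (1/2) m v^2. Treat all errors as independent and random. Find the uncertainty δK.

K is a product of powers, so relative uncertainties combine in quadrature:
  (1·δm/m)² = (1×0.0203)² = 0.000412;  (2·δv/v)² = (2×0.0934)² = 0.0349
δK/K = √(0.0353) = 0.188
K = 98.36 J, so δK = 0.188 × 98.36 = 18.5 J.

18.5 J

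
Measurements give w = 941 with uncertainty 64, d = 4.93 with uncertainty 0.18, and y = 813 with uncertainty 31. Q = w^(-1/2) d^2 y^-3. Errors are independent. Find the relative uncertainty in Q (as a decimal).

Relative error in a monomial: (δQ/Q)² = Σ (nᵢ · δxᵢ/xᵢ)².
  (−½·δw/w)² = (-0.5×0.0680)² = 0.00116;  (2·δd/d)² = (2×0.0365)² = 0.00533;  (-3·δy/y)² = (-3×0.0381)² = 0.0131
δQ/Q = √(0.0196) = 0.140

0.140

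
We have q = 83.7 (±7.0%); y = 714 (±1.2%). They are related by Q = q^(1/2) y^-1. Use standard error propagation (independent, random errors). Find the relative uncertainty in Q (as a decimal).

Products/powers → add relative errors in quadrature, weighted by exponent:
  (½·δq/q)² = (0.5×0.0700)² = 0.00123;  (-1·δy/y)² = (-1×0.0120)² = 0.000144
δQ/Q = √(0.00137) = 0.0370

0.0370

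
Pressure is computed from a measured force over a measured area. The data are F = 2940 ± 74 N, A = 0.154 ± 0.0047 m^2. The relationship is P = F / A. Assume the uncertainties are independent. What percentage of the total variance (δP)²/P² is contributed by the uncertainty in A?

(δP/P)² = (1·δF/F)² + (-1·δA/A)²
  F term: (1×0.0252)² = 0.000634
  A term: (-1×0.0305)² = 0.000931
Total = 0.00156. Share from A = 0.000931/0.00156 = 0.595.

59.5%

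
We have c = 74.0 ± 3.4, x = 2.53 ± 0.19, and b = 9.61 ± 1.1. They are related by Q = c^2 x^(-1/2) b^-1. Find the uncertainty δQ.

54.3

Q is a product of powers, so relative uncertainties combine in quadrature:
  (2·δc/c)² = (2×0.0459)² = 0.00844;  (−½·δx/x)² = (-0.5×0.0751)² = 0.00141;  (-1·δb/b)² = (-1×0.114)² = 0.0131
δQ/Q = √(0.0230) = 0.152
Q = 358, so δQ = 0.152 × 358 = 54.3.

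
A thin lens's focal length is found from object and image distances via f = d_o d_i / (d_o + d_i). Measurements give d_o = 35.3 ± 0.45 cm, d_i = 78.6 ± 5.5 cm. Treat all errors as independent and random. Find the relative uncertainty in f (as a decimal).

∂f/∂d_o = (d_i/(d_o+d_i))² = 0.476;  ∂f/∂d_i = (d_o/(d_o+d_i))² = 0.0961
δf = √((∂f/∂d_o · δd_o)² + (∂f/∂d_i · δd_i)²) = √(0.0459 + 0.279) = 0.570 cm
f = 24.4 cm, so δf/f = 0.570/24.4 = 0.0234.

0.0234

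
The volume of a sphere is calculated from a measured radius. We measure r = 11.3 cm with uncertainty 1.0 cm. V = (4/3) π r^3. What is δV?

V ∝ r^3, so δV/V = |3| · δr/r = 3 × 0.0885 = 0.265.
V = 6040 cm^3, so δV = 0.265 × 6040 = 1600 cm^3.

1600 cm^3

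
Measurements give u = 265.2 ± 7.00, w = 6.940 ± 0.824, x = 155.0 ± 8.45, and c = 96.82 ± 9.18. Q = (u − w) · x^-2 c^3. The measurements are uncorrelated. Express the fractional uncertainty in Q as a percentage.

Let h = u − w = 258.3. δh = √(δu² + δw²) = √(49.0 + 0.679) = 7.05, so δh/h = 0.0273.
Q is then a monomial in h, x, c:
δQ/Q = √((δh/h)² + (-2·δx/x)² + (3·δc/c)²) = √(0.000745 + 0.0119 + 0.0809) = 0.306

30.6%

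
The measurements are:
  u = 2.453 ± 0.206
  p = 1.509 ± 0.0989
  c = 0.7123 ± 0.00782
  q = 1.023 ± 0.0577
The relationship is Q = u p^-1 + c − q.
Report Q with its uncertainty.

Let w = u·p^-1 = 1.626. δw/w = √((1·δu/u)² + (-1·δp/p)²) = √(0.00705 + 0.00430) = 0.107, so δw = 0.173.
Q = w + c − q: δQ = √(δw² + δc² + δq²) = √(0.0300 + 6.12e-05 + 0.00333) = 0.183
Q = 1.315.

1.315 ± 0.183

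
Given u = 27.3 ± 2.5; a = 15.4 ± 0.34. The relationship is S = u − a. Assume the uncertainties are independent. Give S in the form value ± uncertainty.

S is a linear combination, so absolute uncertainties add in quadrature:
  (δu)² = 6.25;  (δa)² = 0.116
δS = √(6.37) = 2.52
S = 11.9.

11.9 ± 2.52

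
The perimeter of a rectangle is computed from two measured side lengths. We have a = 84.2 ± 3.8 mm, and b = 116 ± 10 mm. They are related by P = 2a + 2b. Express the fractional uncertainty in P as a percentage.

Sums and differences: (δP)² = Σ (cᵢ δxᵢ)².
  (2·δa)² = 57.8;  (2·δb)² = 400
δP = √(458) = 21.4 mm
P = 400 mm, so δP/P = 21.4/400 = 0.0534.

5.34%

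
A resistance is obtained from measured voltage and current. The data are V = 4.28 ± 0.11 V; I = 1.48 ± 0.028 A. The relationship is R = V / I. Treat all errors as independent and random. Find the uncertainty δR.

0.0923 Ω

Since R is a product/quotient, work with relative uncertainties:
  (1·δV/V)² = (1×0.0257)² = 0.000661;  (-1·δI/I)² = (-1×0.0189)² = 0.000358
δR/R = √(0.00102) = 0.0319
R = 2.89 Ω, so δR = 0.0319 × 2.89 = 0.0923 Ω.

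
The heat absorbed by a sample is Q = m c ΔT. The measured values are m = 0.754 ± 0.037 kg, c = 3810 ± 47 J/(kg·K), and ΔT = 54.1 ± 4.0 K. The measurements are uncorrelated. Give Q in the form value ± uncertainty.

(1.55 ± 0.139) × 10^5 J

Each factor contributes (exponent × relative error)² to (δQ/Q)²:
  (1·δm/m)² = (1×0.0491)² = 0.00241;  (1·δc/c)² = (1×0.0123)² = 0.000152;  (1·δΔT/ΔT)² = (1×0.0739)² = 0.00547
δQ/Q = √(0.00803) = 0.0896
Q = 1.55e+05 J, so δQ = 0.0896 × 1.55e+05 = 13900 J.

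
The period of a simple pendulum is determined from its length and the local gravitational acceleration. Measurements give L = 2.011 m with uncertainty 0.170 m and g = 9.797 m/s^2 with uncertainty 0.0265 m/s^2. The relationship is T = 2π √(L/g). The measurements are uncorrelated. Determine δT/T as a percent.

4.23%

Since T is a product/quotient, work with relative uncertainties:
  (½·δL/L)² = (0.5×0.0845)² = 0.00179;  (−½·δg/g)² = (-0.5×0.00270)² = 1.83e-06
δT/T = √(0.00179) = 0.0423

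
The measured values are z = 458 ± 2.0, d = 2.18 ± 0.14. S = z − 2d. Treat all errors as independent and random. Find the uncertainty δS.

2.02

Each term contributes (cᵢ δxᵢ)² to (δS)²:
  (δz)² = 4.00;  (2·δd)² = 0.0784
δS = √(4.08) = 2.02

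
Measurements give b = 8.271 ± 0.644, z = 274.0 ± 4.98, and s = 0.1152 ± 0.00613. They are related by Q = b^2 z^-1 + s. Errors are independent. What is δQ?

0.0396

Let p = b^2·z^-1 = 0.2497. δp/p = √((2·δb/b)² + (-1·δz/z)²) = √(0.0243 + 0.000330) = 0.157, so δp = 0.0391.
Q = p + s: δQ = √(δp² + δs²) = √(0.00153 + 3.76e-05) = 0.0396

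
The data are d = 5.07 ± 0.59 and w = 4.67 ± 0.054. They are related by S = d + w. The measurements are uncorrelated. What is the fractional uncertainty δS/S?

0.0608

Absolute uncertainties add in quadrature for a linear combination:
  (δd)² = 0.348;  (δw)² = 0.00292
δS = √(0.351) = 0.592
S = 9.74, so δS/S = 0.592/9.74 = 0.0608.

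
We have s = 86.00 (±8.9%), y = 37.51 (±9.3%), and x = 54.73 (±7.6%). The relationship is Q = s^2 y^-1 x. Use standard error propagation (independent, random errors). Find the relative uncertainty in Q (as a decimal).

For a monomial Q ∝ s^2, y^-1, x, fractional errors add in quadrature:
  (2·δs/s)² = (2×0.0890)² = 0.0317;  (-1·δy/y)² = (-1×0.0930)² = 0.00865;  (1·δx/x)² = (1×0.0760)² = 0.00578
δQ/Q = √(0.0461) = 0.215

0.215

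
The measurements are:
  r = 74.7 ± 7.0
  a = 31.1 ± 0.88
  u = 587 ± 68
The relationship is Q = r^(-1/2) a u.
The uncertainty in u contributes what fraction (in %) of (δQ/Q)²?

(δQ/Q)² = (−½·δr/r)² + (1·δa/a)² + (1·δu/u)²
  r term: (-0.5×0.0937)² = 0.00220
  a term: (1×0.0283)² = 0.000801
  u term: (1×0.116)² = 0.0134
Total = 0.0164. Share from u = 0.0134/0.0164 = 0.817.

81.7%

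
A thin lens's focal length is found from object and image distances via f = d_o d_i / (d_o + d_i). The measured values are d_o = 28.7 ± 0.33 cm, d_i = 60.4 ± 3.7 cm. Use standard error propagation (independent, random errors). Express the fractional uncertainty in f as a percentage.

2.12%

∂f/∂d_o = (d_i/(d_o+d_i))² = 0.460;  ∂f/∂d_i = (d_o/(d_o+d_i))² = 0.104
δf = √((∂f/∂d_o · δd_o)² + (∂f/∂d_i · δd_i)²) = √(0.0230 + 0.147) = 0.413 cm
f = 19.5 cm, so δf/f = 0.413/19.5 = 0.0212.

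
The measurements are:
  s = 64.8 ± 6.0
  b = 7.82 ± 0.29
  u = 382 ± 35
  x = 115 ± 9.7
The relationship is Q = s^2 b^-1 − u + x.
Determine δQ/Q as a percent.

Let p = s^2·b^-1 = 537. δp/p = √((2·δs/s)² + (-1·δb/b)²) = √(0.0343 + 0.00138) = 0.189, so δp = 101.
Q = p − u + x: δQ = √(δp² + δu² + δx²) = √(10300 + 1220 + 94.1) = 108
Q = 270, so δQ/Q = 108/270 = 0.399.

39.9%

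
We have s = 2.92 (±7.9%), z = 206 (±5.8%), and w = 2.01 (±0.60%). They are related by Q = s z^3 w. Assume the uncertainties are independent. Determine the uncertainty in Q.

Q is a product of powers, so relative uncertainties combine in quadrature:
  (1·δs/s)² = (1×0.0790)² = 0.00624;  (3·δz/z)² = (3×0.0580)² = 0.0303;  (1·δw/w)² = (1×0.00600)² = 3.6e-05
δQ/Q = √(0.0366) = 0.191
Q = 5.13e+07, so δQ = 0.191 × 5.13e+07 = 9.81e+06.

9.81e+06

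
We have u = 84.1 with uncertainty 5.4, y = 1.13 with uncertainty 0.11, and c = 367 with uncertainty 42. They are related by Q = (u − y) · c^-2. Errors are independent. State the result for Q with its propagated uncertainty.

0.000616 ± 0.000147

Let w = u − y = 83.0. δw = √(δu² + δy²) = √(29.2 + 0.0121) = 5.40, so δw/w = 0.0651.
Q is then a monomial in w, c:
δQ/Q = √((δw/w)² + (-2·δc/c)²) = √(0.00424 + 0.0524) = 0.238
Q = 0.000616, so δQ = 0.238 × 0.000616 = 0.000147.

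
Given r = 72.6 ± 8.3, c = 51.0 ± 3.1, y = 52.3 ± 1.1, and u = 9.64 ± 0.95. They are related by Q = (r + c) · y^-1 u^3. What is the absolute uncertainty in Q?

Let w = r + c = 124. δw = √(δr² + δc²) = √(68.9 + 9.61) = 8.86, so δw/w = 0.0717.
Q is then a monomial in w, y, u:
δQ/Q = √((δw/w)² + (-1·δy/y)² + (3·δu/u)²) = √(0.00514 + 0.000442 + 0.0874) = 0.305
Q = 2120, so δQ = 0.305 × 2120 = 646.

646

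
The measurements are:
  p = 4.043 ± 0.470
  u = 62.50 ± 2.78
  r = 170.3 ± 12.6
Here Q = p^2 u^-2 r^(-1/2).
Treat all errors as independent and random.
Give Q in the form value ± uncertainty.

(3.207 ± 0.807) × 10^-4

Q is a product of powers, so relative uncertainties combine in quadrature:
  (2·δp/p)² = (2×0.116)² = 0.0541;  (-2·δu/u)² = (-2×0.0445)² = 0.00791;  (−½·δr/r)² = (-0.5×0.0740)² = 0.00137
δQ/Q = √(0.0633) = 0.252
Q = 0.0003207, so δQ = 0.252 × 0.0003207 = 8.07e-05.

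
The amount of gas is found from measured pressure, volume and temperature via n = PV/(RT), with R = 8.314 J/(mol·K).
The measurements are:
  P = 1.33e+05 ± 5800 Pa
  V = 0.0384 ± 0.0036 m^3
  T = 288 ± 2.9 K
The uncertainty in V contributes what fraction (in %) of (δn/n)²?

81.4%

(δn/n)² = (1·δP/P)² + (1·δV/V)² + (-1·δT/T)²
  P term: (1×0.0436)² = 0.00190
  V term: (1×0.0938)² = 0.00879
  T term: (-1×0.0101)² = 0.000101
Total = 0.0108. Share from V = 0.00879/0.0108 = 0.814.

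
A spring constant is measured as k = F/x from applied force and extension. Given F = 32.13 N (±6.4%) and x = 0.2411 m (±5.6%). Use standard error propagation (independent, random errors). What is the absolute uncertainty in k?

11.3 N/m

Relative error in a monomial: (δk/k)² = Σ (nᵢ · δxᵢ/xᵢ)².
  (1·δF/F)² = (1×0.0640)² = 0.00410;  (-1·δx/x)² = (-1×0.0560)² = 0.00314
δk/k = √(0.00723) = 0.0850
k = 133.3 N/m, so δk = 0.0850 × 133.3 = 11.3 N/m.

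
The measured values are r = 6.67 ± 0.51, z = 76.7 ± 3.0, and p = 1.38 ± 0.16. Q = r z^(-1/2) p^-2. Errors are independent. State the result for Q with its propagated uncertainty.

0.400 ± 0.0980

Q is a product of powers, so relative uncertainties combine in quadrature:
  (1·δr/r)² = (1×0.0765)² = 0.00585;  (−½·δz/z)² = (-0.5×0.0391)² = 0.000382;  (-2·δp/p)² = (-2×0.116)² = 0.0538
δQ/Q = √(0.0600) = 0.245
Q = 0.400, so δQ = 0.245 × 0.400 = 0.0980.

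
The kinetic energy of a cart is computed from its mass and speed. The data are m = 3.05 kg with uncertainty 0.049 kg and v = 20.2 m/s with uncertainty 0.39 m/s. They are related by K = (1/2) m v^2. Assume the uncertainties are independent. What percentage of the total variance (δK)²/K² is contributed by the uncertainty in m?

(δK/K)² = (1·δm/m)² + (2·δv/v)²
  m term: (1×0.0161)² = 0.000258
  v term: (2×0.0193)² = 0.00149
Total = 0.00175. Share from m = 0.000258/0.00175 = 0.148.

14.8%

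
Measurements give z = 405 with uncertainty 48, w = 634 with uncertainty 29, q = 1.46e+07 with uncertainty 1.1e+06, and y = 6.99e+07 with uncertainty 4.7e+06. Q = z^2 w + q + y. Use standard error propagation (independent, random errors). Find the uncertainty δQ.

Let p = z^2·w = 1.04e+08. δp/p = √((2·δz/z)² + (1·δw/w)²) = √(0.0562 + 0.00209) = 0.241, so δp = 2.51e+07.
Q = p + q + y: δQ = √(δp² + δq² + δy²) = √(6.3e+14 + 1.21e+12 + 2.21e+13) = 2.56e+07

2.56e+07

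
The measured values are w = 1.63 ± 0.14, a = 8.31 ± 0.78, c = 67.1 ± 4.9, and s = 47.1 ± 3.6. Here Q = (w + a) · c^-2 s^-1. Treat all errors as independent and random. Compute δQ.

Let u = w + a = 9.94. δu = √(δw² + δa²) = √(0.0196 + 0.608) = 0.792, so δu/u = 0.0797.
Q is then a monomial in u, c, s:
δQ/Q = √((δu/u)² + (-2·δc/c)² + (-1·δs/s)²) = √(0.00636 + 0.0213 + 0.00584) = 0.183
Q = 4.69e-05, so δQ = 0.183 × 4.69e-05 = 8.58e-06.

8.58e-06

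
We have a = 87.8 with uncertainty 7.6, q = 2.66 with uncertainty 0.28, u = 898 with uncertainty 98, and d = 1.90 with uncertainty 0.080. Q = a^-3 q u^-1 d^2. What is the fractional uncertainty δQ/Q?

For a monomial Q ∝ a^-3, q, u^-1, d^2, fractional errors add in quadrature:
  (-3·δa/a)² = (-3×0.0866)² = 0.0674;  (1·δq/q)² = (1×0.105)² = 0.0111;  (-1·δu/u)² = (-1×0.109)² = 0.0119;  (2·δd/d)² = (2×0.0421)² = 0.00709
δQ/Q = √(0.0975) = 0.312

0.312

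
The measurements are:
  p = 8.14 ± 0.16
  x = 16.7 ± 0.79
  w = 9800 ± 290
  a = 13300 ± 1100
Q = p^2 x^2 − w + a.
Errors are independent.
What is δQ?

Let h = p^2·x^2 = 18500. δh/h = √((2·δp/p)² + (2·δx/x)²) = √(0.00155 + 0.00895) = 0.102, so δh = 1890.
Q = h − w + a: δQ = √(δh² + δw² + δa²) = √(3.58e+06 + 84100 + 1.21e+06) = 2210

2210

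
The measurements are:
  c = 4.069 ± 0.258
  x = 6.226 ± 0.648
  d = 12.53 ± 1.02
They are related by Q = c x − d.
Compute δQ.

3.25

Let p = c·x = 25.33. δp/p = √((1·δc/c)² + (1·δx/x)²) = √(0.00402 + 0.0108) = 0.122, so δp = 3.09.
Q = p − d: δQ = √(δp² + δd²) = √(9.53 + 1.04) = 3.25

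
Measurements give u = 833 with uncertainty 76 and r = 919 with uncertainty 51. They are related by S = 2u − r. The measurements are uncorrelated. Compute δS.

160

Each term contributes (cᵢ δxᵢ)² to (δS)²:
  (2·δu)² = 23100;  (δr)² = 2600
δS = √(25700) = 160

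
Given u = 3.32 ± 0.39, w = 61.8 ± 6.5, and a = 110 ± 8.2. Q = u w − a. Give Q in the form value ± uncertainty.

95.2 ± 33.4

Let p = u·w = 205. δp/p = √((1·δu/u)² + (1·δw/w)²) = √(0.0138 + 0.0111) = 0.158, so δp = 32.4.
Q = p − a: δQ = √(δp² + δa²) = √(1050 + 67.2) = 33.4
Q = 95.2.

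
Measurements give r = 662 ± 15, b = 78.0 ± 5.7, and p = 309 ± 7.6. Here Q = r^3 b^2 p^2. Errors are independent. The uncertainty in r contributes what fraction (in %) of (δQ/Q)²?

16.3%

(δQ/Q)² = (3·δr/r)² + (2·δb/b)² + (2·δp/p)²
  r term: (3×0.0227)² = 0.00462
  b term: (2×0.0731)² = 0.0214
  p term: (2×0.0246)² = 0.00242
Total = 0.0284. Share from r = 0.00462/0.0284 = 0.163.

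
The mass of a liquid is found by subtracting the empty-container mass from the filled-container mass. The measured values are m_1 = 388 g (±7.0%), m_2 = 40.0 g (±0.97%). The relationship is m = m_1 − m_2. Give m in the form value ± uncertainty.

348 ± 27.2 g

m is a linear combination, so absolute uncertainties add in quadrature:
  (δm_1)² = 738;  (δm_2)² = 0.151
δm = √(738) = 27.2 g
m = 348 g.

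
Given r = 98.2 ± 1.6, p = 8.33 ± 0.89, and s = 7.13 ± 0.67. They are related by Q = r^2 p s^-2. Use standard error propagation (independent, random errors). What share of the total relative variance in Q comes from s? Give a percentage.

73.9%

(δQ/Q)² = (2·δr/r)² + (1·δp/p)² + (-2·δs/s)²
  r term: (2×0.0163)² = 0.00106
  p term: (1×0.107)² = 0.0114
  s term: (-2×0.0940)² = 0.0353
Total = 0.0478. Share from s = 0.0353/0.0478 = 0.739.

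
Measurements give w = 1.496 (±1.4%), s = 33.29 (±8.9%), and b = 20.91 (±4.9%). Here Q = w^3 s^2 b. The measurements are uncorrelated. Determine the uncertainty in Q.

14700

Products/powers → add relative errors in quadrature, weighted by exponent:
  (3·δw/w)² = (3×0.0140)² = 0.00176;  (2·δs/s)² = (2×0.0890)² = 0.0317;  (1·δb/b)² = (1×0.0490)² = 0.00240
δQ/Q = √(0.0358) = 0.189
Q = 77580, so δQ = 0.189 × 77580 = 14700.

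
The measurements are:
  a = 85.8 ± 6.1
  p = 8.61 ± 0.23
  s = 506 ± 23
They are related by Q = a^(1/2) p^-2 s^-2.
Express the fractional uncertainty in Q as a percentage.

11.1%

For a monomial Q ∝ a^(1/2), p^-2, s^-2, fractional errors add in quadrature:
  (½·δa/a)² = (0.5×0.0711)² = 0.00126;  (-2·δp/p)² = (-2×0.0267)² = 0.00285;  (-2·δs/s)² = (-2×0.0455)² = 0.00826
δQ/Q = √(0.0124) = 0.111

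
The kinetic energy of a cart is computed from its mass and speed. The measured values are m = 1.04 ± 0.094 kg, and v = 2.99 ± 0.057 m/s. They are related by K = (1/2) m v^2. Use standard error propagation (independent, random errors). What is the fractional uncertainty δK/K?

0.0981

Since K is a product/quotient, work with relative uncertainties:
  (1·δm/m)² = (1×0.0904)² = 0.00817;  (2·δv/v)² = (2×0.0191)² = 0.00145
δK/K = √(0.00962) = 0.0981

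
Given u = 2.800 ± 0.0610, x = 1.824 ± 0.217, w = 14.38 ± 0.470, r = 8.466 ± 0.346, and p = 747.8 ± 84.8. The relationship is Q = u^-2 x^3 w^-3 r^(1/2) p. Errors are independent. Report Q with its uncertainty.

0.5664 ± 0.221

Q is a product of powers, so relative uncertainties combine in quadrature:
  (-2·δu/u)² = (-2×0.0218)² = 0.00190;  (3·δx/x)² = (3×0.119)² = 0.127;  (-3·δw/w)² = (-3×0.0327)² = 0.00961;  (½·δr/r)² = (0.5×0.0409)² = 0.000418;  (1·δp/p)² = (1×0.113)² = 0.0129
δQ/Q = √(0.152) = 0.390
Q = 0.5664, so δQ = 0.390 × 0.5664 = 0.221.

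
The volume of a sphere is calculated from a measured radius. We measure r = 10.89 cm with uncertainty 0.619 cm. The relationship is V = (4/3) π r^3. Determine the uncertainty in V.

922 cm^3

V ∝ r^3, so δV/V = |3| · δr/r = 3 × 0.0568 = 0.171.
V = 5410 cm^3, so δV = 0.171 × 5410 = 922 cm^3.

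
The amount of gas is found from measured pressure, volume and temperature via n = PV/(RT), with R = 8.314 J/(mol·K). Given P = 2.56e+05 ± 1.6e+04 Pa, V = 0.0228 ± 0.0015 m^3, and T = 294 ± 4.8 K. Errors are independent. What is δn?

0.220 mol

For a monomial n ∝ P, V, T^-1, fractional errors add in quadrature:
  (1·δP/P)² = (1×0.0625)² = 0.00391;  (1·δV/V)² = (1×0.0658)² = 0.00433;  (-1·δT/T)² = (-1×0.0163)² = 0.000267
δn/n = √(0.00850) = 0.0922
n = 2.39 mol, so δn = 0.0922 × 2.39 = 0.220 mol.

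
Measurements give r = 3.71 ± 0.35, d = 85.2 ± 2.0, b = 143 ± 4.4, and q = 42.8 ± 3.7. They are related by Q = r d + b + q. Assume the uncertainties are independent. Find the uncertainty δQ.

Let p = r·d = 316. δp/p = √((1·δr/r)² + (1·δd/d)²) = √(0.00890 + 0.000551) = 0.0972, so δp = 30.7.
Q = p + b + q: δQ = √(δp² + δb² + δq²) = √(944 + 19.4 + 13.7) = 31.3

31.3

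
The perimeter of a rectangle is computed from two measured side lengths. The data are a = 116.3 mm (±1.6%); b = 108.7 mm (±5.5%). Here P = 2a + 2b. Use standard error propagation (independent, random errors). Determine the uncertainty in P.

For a sum/difference, combine absolute errors in quadrature:
  (2·δa)² = 13.9;  (2·δb)² = 143
δP = √(157) = 12.5 mm

12.5 mm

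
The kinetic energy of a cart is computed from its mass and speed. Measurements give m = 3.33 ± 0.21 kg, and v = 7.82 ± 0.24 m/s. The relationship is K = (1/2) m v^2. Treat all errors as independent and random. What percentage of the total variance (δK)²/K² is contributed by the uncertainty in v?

(δK/K)² = (1·δm/m)² + (2·δv/v)²
  m term: (1×0.0631)² = 0.00398
  v term: (2×0.0307)² = 0.00377
Total = 0.00774. Share from v = 0.00377/0.00774 = 0.486.

48.6%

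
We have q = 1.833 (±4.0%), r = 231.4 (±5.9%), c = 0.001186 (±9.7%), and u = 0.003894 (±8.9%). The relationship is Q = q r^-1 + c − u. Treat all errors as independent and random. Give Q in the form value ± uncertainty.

Let p = q·r^-1 = 0.007921. δp/p = √((1·δq/q)² + (-1·δr/r)²) = √(0.00160 + 0.00348) = 0.0713, so δp = 0.000565.
Q = p + c − u: δQ = √(δp² + δc² + δu²) = √(3.19e-07 + 1.32e-08 + 1.2e-07) = 0.000672
Q = 0.005213.

0.005213 ± 0.000672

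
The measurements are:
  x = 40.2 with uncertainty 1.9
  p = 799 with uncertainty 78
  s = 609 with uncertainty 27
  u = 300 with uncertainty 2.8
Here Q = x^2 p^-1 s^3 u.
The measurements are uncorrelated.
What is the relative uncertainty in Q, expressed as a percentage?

Since Q is a product/quotient, work with relative uncertainties:
  (2·δx/x)² = (2×0.0473)² = 0.00894;  (-1·δp/p)² = (-1×0.0976)² = 0.00953;  (3·δs/s)² = (3×0.0443)² = 0.0177;  (1·δu/u)² = (1×0.00933)² = 8.71e-05
δQ/Q = √(0.0362) = 0.190

19.0%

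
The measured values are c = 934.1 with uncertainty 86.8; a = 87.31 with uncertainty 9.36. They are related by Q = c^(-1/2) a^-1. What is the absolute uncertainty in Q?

Since Q is a product/quotient, work with relative uncertainties:
  (−½·δc/c)² = (-0.5×0.0929)² = 0.00216;  (-1·δa/a)² = (-1×0.107)² = 0.0115
δQ/Q = √(0.0137) = 0.117
Q = 0.0003747, so δQ = 0.117 × 0.0003747 = 4.38e-05.

4.38e-05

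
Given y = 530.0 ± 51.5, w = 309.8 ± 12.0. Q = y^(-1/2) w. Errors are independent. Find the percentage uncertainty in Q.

6.21%

For a monomial Q ∝ y^(-1/2), w, fractional errors add in quadrature:
  (−½·δy/y)² = (-0.5×0.0972)² = 0.00236;  (1·δw/w)² = (1×0.0387)² = 0.00150
δQ/Q = √(0.00386) = 0.0621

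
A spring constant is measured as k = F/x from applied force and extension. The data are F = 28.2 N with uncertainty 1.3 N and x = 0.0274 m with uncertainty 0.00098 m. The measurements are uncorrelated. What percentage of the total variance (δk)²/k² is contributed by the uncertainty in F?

(δk/k)² = (1·δF/F)² + (-1·δx/x)²
  F term: (1×0.0461)² = 0.00213
  x term: (-1×0.0358)² = 0.00128
Total = 0.00340. Share from F = 0.00213/0.00340 = 0.624.

62.4%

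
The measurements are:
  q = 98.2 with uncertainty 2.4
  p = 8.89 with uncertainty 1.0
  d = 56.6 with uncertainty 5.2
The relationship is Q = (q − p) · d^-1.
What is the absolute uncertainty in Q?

Let u = q − p = 89.3. δu = √(δq² + δp²) = √(5.76 + 1.00) = 2.60, so δu/u = 0.0291.
Q is then a monomial in u, d:
δQ/Q = √((δu/u)² + (-1·δd/d)²) = √(0.000848 + 0.00844) = 0.0964
Q = 1.58, so δQ = 0.0964 × 1.58 = 0.152.

0.152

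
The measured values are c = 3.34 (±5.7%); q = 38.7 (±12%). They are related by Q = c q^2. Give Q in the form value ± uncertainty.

5000 ± 1230

Each factor contributes (exponent × relative error)² to (δQ/Q)²:
  (1·δc/c)² = (1×0.0570)² = 0.00325;  (2·δq/q)² = (2×0.120)² = 0.0576
δQ/Q = √(0.0608) = 0.247
Q = 5000, so δQ = 0.247 × 5000 = 1230.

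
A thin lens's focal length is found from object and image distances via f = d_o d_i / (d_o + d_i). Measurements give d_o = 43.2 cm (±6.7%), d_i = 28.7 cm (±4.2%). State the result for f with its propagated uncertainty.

∂f/∂d_o = (d_i/(d_o+d_i))² = 0.159;  ∂f/∂d_i = (d_o/(d_o+d_i))² = 0.361
δf = √((∂f/∂d_o · δd_o)² + (∂f/∂d_i · δd_i)²) = √(0.213 + 0.189) = 0.634 cm
f = 17.2 cm.

17.2 ± 0.634 cm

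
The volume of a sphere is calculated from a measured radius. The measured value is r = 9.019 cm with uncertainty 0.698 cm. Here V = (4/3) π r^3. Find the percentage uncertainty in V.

V ∝ r^3, so δV/V = |3| · δr/r = 3 × 0.0774 = 0.232.

23.2%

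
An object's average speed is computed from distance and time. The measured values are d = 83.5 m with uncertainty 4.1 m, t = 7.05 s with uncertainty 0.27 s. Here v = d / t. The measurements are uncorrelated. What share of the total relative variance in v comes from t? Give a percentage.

(δv/v)² = (1·δd/d)² + (-1·δt/t)²
  d term: (1×0.0491)² = 0.00241
  t term: (-1×0.0383)² = 0.00147
Total = 0.00388. Share from t = 0.00147/0.00388 = 0.378.

37.8%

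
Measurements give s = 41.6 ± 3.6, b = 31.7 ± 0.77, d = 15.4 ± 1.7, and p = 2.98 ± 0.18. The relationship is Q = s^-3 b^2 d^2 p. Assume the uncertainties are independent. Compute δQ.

3.45

Since Q is a product/quotient, work with relative uncertainties:
  (-3·δs/s)² = (-3×0.0865)² = 0.0674;  (2·δb/b)² = (2×0.0243)² = 0.00236;  (2·δd/d)² = (2×0.110)² = 0.0487;  (1·δp/p)² = (1×0.0604)² = 0.00365
δQ/Q = √(0.122) = 0.350
Q = 9.86, so δQ = 0.350 × 9.86 = 3.45.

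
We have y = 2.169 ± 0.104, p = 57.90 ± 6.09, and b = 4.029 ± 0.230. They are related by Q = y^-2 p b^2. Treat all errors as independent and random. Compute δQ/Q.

Each factor contributes (exponent × relative error)² to (δQ/Q)²:
  (-2·δy/y)² = (-2×0.0479)² = 0.00920;  (1·δp/p)² = (1×0.105)² = 0.0111;  (2·δb/b)² = (2×0.0571)² = 0.0130
δQ/Q = √(0.0333) = 0.182

0.182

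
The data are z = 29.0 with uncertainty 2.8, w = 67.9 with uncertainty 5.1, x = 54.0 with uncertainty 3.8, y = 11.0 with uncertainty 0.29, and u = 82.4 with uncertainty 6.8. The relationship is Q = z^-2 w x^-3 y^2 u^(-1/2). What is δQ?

2.07e-06

Relative error in a monomial: (δQ/Q)² = Σ (nᵢ · δxᵢ/xᵢ)².
  (-2·δz/z)² = (-2×0.0966)² = 0.0373;  (1·δw/w)² = (1×0.0751)² = 0.00564;  (-3·δx/x)² = (-3×0.0704)² = 0.0446;  (2·δy/y)² = (2×0.0264)² = 0.00278;  (−½·δu/u)² = (-0.5×0.0825)² = 0.00170
δQ/Q = √(0.0920) = 0.303
Q = 6.83e-06, so δQ = 0.303 × 6.83e-06 = 2.07e-06.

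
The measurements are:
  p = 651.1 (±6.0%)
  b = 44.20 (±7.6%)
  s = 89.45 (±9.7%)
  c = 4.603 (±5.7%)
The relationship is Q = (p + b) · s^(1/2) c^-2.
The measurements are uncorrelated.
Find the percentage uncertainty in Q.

Let u = p + b = 695.3. δu = √(δp² + δb²) = √(1530 + 11.3) = 39.2, so δu/u = 0.0564.
Q is then a monomial in u, s, c:
δQ/Q = √((δu/u)² + (½·δs/s)² + (-2·δc/c)²) = √(0.00318 + 0.00235 + 0.0130) = 0.136

13.6%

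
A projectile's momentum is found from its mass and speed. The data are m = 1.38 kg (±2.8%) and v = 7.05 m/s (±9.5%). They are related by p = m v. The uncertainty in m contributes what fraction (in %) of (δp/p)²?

7.99%

(δp/p)² = (1·δm/m)² + (1·δv/v)²
  m term: (1×0.0280)² = 0.000784
  v term: (1×0.0950)² = 0.00903
Total = 0.00981. Share from m = 0.000784/0.00981 = 0.0799.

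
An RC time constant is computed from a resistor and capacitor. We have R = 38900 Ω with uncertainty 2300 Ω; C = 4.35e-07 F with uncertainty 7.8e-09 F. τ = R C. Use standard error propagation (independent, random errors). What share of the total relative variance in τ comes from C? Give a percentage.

(δτ/τ)² = (1·δR/R)² + (1·δC/C)²
  R term: (1×0.0591)² = 0.00350
  C term: (1×0.0179)² = 0.000322
Total = 0.00382. Share from C = 0.000322/0.00382 = 0.0842.

8.42%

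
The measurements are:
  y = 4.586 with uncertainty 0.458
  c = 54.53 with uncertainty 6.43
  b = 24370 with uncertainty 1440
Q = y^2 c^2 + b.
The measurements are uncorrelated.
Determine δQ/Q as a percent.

22.3%

Let p = y^2·c^2 = 62540. δp/p = √((2·δy/y)² + (2·δc/c)²) = √(0.0399 + 0.0556) = 0.309, so δp = 19300.
Q = p + b: δQ = √(δp² + δb²) = √(3.74e+08 + 2.07e+06) = 19400
Q = 86910, so δQ/Q = 19400/86910 = 0.223.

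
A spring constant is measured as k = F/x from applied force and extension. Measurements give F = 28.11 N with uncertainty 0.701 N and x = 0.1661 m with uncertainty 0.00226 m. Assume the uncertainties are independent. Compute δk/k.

Each factor contributes (exponent × relative error)² to (δk/k)²:
  (1·δF/F)² = (1×0.0249)² = 0.000622;  (-1·δx/x)² = (-1×0.0136)² = 0.000185
δk/k = √(0.000807) = 0.0284

0.0284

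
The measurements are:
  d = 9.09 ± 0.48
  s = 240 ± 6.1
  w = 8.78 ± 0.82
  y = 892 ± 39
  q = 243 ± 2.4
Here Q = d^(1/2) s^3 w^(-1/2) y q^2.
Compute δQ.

7.77e+13

Products/powers → add relative errors in quadrature, weighted by exponent:
  (½·δd/d)² = (0.5×0.0528)² = 0.000697;  (3·δs/s)² = (3×0.0254)² = 0.00581;  (−½·δw/w)² = (-0.5×0.0934)² = 0.00218;  (1·δy/y)² = (1×0.0437)² = 0.00191;  (2·δq/q)² = (2×0.00988)² = 0.000390
δQ/Q = √(0.0110) = 0.105
Q = 7.41e+14, so δQ = 0.105 × 7.41e+14 = 7.77e+13.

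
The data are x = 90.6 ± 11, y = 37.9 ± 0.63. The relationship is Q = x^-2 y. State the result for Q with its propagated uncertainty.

Q is a product of powers, so relative uncertainties combine in quadrature:
  (-2·δx/x)² = (-2×0.121)² = 0.0590;  (1·δy/y)² = (1×0.0166)² = 0.000276
δQ/Q = √(0.0592) = 0.243
Q = 0.00462, so δQ = 0.243 × 0.00462 = 0.00112.

0.00462 ± 0.00112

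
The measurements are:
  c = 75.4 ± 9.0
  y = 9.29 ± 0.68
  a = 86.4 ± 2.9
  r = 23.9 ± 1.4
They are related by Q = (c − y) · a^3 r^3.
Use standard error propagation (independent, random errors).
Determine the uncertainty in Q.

1.42e+11

Let u = c − y = 66.1. δu = √(δc² + δy²) = √(81.0 + 0.462) = 9.03, so δu/u = 0.137.
Q is then a monomial in u, a, r:
δQ/Q = √((δu/u)² + (3·δa/a)² + (3·δr/r)²) = √(0.0186 + 0.0101 + 0.0309) = 0.244
Q = 5.82e+11, so δQ = 0.244 × 5.82e+11 = 1.42e+11.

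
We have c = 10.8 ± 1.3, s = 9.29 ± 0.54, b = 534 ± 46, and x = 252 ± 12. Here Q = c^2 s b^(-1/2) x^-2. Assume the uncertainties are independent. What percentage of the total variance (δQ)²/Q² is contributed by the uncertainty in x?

12.6%

(δQ/Q)² = (2·δc/c)² + (1·δs/s)² + (−½·δb/b)² + (-2·δx/x)²
  c term: (2×0.120)² = 0.0580
  s term: (1×0.0581)² = 0.00338
  b term: (-0.5×0.0861)² = 0.00186
  x term: (-2×0.0476)² = 0.00907
Total = 0.0723. Share from x = 0.00907/0.0723 = 0.126.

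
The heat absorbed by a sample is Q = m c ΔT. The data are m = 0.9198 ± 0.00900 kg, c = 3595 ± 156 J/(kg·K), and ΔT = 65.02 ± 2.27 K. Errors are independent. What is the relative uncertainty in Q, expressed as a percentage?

5.65%

Each factor contributes (exponent × relative error)² to (δQ/Q)²:
  (1·δm/m)² = (1×0.00978)² = 9.57e-05;  (1·δc/c)² = (1×0.0434)² = 0.00188;  (1·δΔT/ΔT)² = (1×0.0349)² = 0.00122
δQ/Q = √(0.00320) = 0.0565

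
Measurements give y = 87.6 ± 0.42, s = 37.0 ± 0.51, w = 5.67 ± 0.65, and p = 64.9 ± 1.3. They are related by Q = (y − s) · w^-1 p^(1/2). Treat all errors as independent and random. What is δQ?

8.33

Let u = y − s = 50.6. δu = √(δy² + δs²) = √(0.176 + 0.260) = 0.661, so δu/u = 0.0131.
Q is then a monomial in u, w, p:
δQ/Q = √((δu/u)² + (-1·δw/w)² + (½·δp/p)²) = √(0.000170 + 0.0131 + 0.000100) = 0.116
Q = 71.9, so δQ = 0.116 × 71.9 = 8.33.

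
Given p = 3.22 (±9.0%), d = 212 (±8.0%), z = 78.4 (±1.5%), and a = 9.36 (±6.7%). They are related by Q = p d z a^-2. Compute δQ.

110

Each factor contributes (exponent × relative error)² to (δQ/Q)²:
  (1·δp/p)² = (1×0.0900)² = 0.00810;  (1·δd/d)² = (1×0.0800)² = 0.00640;  (1·δz/z)² = (1×0.0150)² = 0.000225;  (-2·δa/a)² = (-2×0.0670)² = 0.0180
δQ/Q = √(0.0327) = 0.181
Q = 611, so δQ = 0.181 × 611 = 110.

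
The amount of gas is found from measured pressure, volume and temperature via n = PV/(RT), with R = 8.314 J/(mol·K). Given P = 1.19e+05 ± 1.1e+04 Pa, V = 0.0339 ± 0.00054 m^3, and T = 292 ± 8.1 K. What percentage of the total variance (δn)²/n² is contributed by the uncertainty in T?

(δn/n)² = (1·δP/P)² + (1·δV/V)² + (-1·δT/T)²
  P term: (1×0.0924)² = 0.00854
  V term: (1×0.0159)² = 0.000254
  T term: (-1×0.0277)² = 0.000769
Total = 0.00957. Share from T = 0.000769/0.00957 = 0.0804.

8.04%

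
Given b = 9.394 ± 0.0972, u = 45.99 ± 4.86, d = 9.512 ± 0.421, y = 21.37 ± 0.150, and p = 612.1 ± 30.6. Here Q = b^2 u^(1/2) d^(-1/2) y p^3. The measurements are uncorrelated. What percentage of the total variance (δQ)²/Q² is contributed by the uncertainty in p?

85.7%

(δQ/Q)² = (2·δb/b)² + (½·δu/u)² + (−½·δd/d)² + (1·δy/y)² + (3·δp/p)²
  b term: (2×0.0103)² = 0.000428
  u term: (0.5×0.106)² = 0.00279
  d term: (-0.5×0.0443)² = 0.000490
  y term: (1×0.00702)² = 4.93e-05
  p term: (3×0.0500)² = 0.0225
Total = 0.0263. Share from p = 0.0225/0.0263 = 0.857.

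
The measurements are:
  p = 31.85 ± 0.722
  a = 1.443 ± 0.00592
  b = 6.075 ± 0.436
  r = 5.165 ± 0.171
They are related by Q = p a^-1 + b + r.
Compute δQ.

Let w = p·a^-1 = 22.07. δw/w = √((1·δp/p)² + (-1·δa/a)²) = √(0.000514 + 1.68e-05) = 0.0230, so δw = 0.508.
Q = w + b + r: δQ = √(δw² + δb² + δr²) = √(0.259 + 0.190 + 0.0292) = 0.691

0.691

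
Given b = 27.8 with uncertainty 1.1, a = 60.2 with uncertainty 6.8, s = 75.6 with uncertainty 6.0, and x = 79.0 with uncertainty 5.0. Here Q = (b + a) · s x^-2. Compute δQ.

Let u = b + a = 88.0. δu = √(δb² + δa²) = √(1.21 + 46.2) = 6.89, so δu/u = 0.0783.
Q is then a monomial in u, s, x:
δQ/Q = √((δu/u)² + (1·δs/s)² + (-2·δx/x)²) = √(0.00613 + 0.00630 + 0.0160) = 0.169
Q = 1.07, so δQ = 0.169 × 1.07 = 0.180.

0.180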